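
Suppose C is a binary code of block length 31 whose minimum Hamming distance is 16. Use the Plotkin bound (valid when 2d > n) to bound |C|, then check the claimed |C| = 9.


Plotkin bound M ≤ 32; given |C| = 9 ≤ bound (satisfied).

Check applicability: 2d = 32, n = 31.
2d − n = 1 > 0, so Plotkin applies.
Compute d/(2d−n) = 16/1 ≈ 16.0000.
⌊d/(2d−n)⌋ = 16.
Plotkin bound: M ≤ 2·16 = 32.
Given |C| = 9, check: satisfied.
This |C| is below the Plotkin bound.


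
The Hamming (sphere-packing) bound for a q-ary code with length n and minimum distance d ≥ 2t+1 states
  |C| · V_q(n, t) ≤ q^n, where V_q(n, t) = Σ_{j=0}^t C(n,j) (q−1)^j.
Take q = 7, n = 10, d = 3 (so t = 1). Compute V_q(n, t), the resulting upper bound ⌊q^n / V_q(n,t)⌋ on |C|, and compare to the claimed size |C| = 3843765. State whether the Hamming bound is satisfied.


V_q(n, t) = 61, q^n = 282475249, Hamming bound = 4630741, |C| = 3843765 ≤ bound (satisfied).

Step 1: Compute V_q(n, t) = Σ_{j=0}^1 C(n, j) (q−1)^j.
  j = 0: C(10,0)·(6)^0 = 1·1 = 1.
  j = 1: C(10,1)·(6)^1 = 10·6 = 60.
  V_q(n, t) = 1 + 60 = 61.
Step 2: q^n = 7^10 = 282475249.
Step 3: Hamming bound ⌊q^n / V_q(n,t)⌋ = ⌊282475249/61⌋ = 4630741.
Step 4: Compare |C| = 3843765 to 4630741: satisfied.
The claimed |C| lies below the Hamming bound.


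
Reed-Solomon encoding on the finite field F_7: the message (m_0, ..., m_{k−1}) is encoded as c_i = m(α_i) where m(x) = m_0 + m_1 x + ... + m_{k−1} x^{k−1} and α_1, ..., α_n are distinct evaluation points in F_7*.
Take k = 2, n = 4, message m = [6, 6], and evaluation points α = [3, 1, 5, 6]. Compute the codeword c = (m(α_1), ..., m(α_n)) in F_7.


c = [3, 5, 1, 0]

Message polynomial: m(x) = 6 + 6·x (mod 7).
For each evaluation point α_i, compute m(α_i) mod 7:
  α_1 = 3: Horner steps 6 → 3, so m(3) = 3.
  α_2 = 1: Horner steps 6 → 5, so m(1) = 5.
  α_3 = 5: Horner steps 6 → 1, so m(5) = 1.
  α_4 = 6: Horner steps 6 → 0, so m(6) = 0.
Codeword c = [3, 5, 1, 0] ∈ F_7^4.


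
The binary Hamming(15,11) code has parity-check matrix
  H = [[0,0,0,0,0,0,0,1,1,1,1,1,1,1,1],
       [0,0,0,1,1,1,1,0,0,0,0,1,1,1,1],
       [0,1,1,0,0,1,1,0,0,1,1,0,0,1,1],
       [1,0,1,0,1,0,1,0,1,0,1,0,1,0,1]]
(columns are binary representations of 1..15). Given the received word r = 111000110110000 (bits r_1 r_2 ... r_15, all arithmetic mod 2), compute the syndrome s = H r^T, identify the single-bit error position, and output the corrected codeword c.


s = (1, 1, 1, 0)^T, error position = 14, corrected codeword c = 111000110110010

Compute s = H r^T mod 2 one row at a time:
  s_1 = 1 + 0 + 1 + 1 + 0 + 0 + 0 + 0 = 3 ≡ 1 (mod 2).
  s_2 = 0 + 0 + 0 + 1 + 0 + 0 + 0 + 0 = 1 ≡ 1 (mod 2).
  s_3 = 1 + 1 + 0 + 1 + 1 + 1 + 0 + 0 = 5 ≡ 1 (mod 2).
  s_4 = 1 + 1 + 0 + 1 + 0 + 1 + 0 + 0 = 4 ≡ 0 (mod 2).
s = (1, 1, 1, 0)^T — this equals column 14 of H (binary 1110), so error is at position 14.
Correct: flip bit 14 of r = 111000110110000 to get c = 111000110110010.


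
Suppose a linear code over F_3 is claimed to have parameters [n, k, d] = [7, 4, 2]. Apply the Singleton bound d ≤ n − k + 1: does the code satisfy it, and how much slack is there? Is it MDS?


Singleton RHS = n − k + 1 = 4, slack = 2, bound satisfied, not MDS.

Singleton bound: d ≤ n − k + 1.
Here n = 7, k = 4, so n − k + 1 = 4.
Given d = 2, check d ≤ 4: YES.
Slack = (n − k + 1) − d = 2.
The code is NOT MDS (slack = 2 > 0).
Description: the claimed parameters are [7, 4, 2]_3; such a code would be non-MDS.


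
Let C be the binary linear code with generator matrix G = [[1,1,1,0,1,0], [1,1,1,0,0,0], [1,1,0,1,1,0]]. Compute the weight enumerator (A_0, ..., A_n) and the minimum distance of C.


Weight distribution: A_0 = 1, A_1 = 1, A_2 = 1, A_3 = 3, A_4 = 2. Minimum distance d = 1.

Enumerate all 2^3 = 8 messages m ∈ F_2^3.
For each, compute codeword c = mG in F_2^6, then tally its weight.
  m = 000 → c = 000000, weight = 0.
  m = 100 → c = 111010, weight = 4.
  m = 010 → c = 111000, weight = 3.
  m = 110 → c = 000010, weight = 1.
  m = 001 → c = 110110, weight = 4.
  m = 101 → c = 001100, weight = 2.
  m = 011 → c = 001110, weight = 3.
  m = 111 → c = 110100, weight = 3.
Tally weights:
  weight 0: 1 codewords.
  weight 1: 1 codewords.
  weight 2: 1 codewords.
  weight 3: 3 codewords.
  weight 4: 2 codewords.
Minimum distance d = smallest w > 0 with A_w > 0 = 1.
Sanity: Σ A_w = 8 = 2^3 = 8 ✓.


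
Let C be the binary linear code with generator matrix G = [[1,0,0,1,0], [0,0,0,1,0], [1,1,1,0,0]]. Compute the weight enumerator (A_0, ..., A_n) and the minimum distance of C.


Weight distribution: A_0 = 1, A_1 = 2, A_2 = 2, A_3 = 2, A_4 = 1. Minimum distance d = 1.

Enumerate all 2^3 = 8 messages m ∈ F_2^3.
For each, compute codeword c = mG in F_2^5, then tally its weight.
  m = 000 → c = 00000, weight = 0.
  m = 100 → c = 10010, weight = 2.
  m = 010 → c = 00010, weight = 1.
  m = 110 → c = 10000, weight = 1.
  m = 001 → c = 11100, weight = 3.
  m = 101 → c = 01110, weight = 3.
  m = 011 → c = 11110, weight = 4.
  m = 111 → c = 01100, weight = 2.
Tally weights:
  weight 0: 1 codewords.
  weight 1: 2 codewords.
  weight 2: 2 codewords.
  weight 3: 2 codewords.
  weight 4: 1 codewords.
Minimum distance d = smallest w > 0 with A_w > 0 = 1.
Sanity: Σ A_w = 8 = 2^3 = 8 ✓.


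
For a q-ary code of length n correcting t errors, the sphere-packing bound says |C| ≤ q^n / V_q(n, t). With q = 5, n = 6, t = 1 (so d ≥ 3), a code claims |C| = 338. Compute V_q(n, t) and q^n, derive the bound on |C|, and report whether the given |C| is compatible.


V_q(n, t) = 25, q^n = 15625, Hamming bound = 625, |C| = 338 ≤ bound (satisfied).

Step 1: Compute V_q(n, t) = Σ_{j=0}^1 C(n, j) (q−1)^j.
  j = 0: C(6,0)·(4)^0 = 1·1 = 1.
  j = 1: C(6,1)·(4)^1 = 6·4 = 24.
  V_q(n, t) = 1 + 24 = 25.
Step 2: q^n = 5^6 = 15625.
Step 3: Hamming bound ⌊q^n / V_q(n,t)⌋ = ⌊15625/25⌋ = 625.
Step 4: Compare |C| = 338 to 625: satisfied.
The claimed |C| lies below the Hamming bound.


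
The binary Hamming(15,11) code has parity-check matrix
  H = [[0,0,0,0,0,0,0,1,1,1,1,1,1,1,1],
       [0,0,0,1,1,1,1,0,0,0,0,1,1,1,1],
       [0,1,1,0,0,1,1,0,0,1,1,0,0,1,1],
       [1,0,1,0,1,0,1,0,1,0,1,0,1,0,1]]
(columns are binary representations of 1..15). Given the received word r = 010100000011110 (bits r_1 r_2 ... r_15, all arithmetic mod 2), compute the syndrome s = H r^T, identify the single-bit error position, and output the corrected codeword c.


s = (0, 0, 1, 0)^T, error position = 2, corrected codeword c = 000100000011110

Compute s = H r^T mod 2 one row at a time:
  s_1 = 0 + 0 + 0 + 1 + 1 + 1 + 1 + 0 = 4 ≡ 0 (mod 2).
  s_2 = 1 + 0 + 0 + 0 + 1 + 1 + 1 + 0 = 4 ≡ 0 (mod 2).
  s_3 = 1 + 0 + 0 + 0 + 0 + 1 + 1 + 0 = 3 ≡ 1 (mod 2).
  s_4 = 0 + 0 + 0 + 0 + 0 + 1 + 1 + 0 = 2 ≡ 0 (mod 2).
s = (0, 0, 1, 0)^T — this equals column 2 of H (binary 0010), so error is at position 2.
Correct: flip bit 2 of r = 010100000011110 to get c = 000100000011110.


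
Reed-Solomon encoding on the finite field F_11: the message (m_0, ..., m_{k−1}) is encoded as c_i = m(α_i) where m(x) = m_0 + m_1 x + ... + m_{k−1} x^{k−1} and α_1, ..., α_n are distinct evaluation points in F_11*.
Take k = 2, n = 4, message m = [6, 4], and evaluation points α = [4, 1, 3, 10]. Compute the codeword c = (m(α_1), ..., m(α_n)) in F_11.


c = [0, 10, 7, 2]

Message polynomial: m(x) = 6 + 4·x (mod 11).
For each evaluation point α_i, compute m(α_i) mod 11:
  α_1 = 4: Horner steps 4 → 0, so m(4) = 0.
  α_2 = 1: Horner steps 4 → 10, so m(1) = 10.
  α_3 = 3: Horner steps 4 → 7, so m(3) = 7.
  α_4 = 10: Horner steps 4 → 2, so m(10) = 2.
Codeword c = [0, 10, 7, 2] ∈ F_11^4.


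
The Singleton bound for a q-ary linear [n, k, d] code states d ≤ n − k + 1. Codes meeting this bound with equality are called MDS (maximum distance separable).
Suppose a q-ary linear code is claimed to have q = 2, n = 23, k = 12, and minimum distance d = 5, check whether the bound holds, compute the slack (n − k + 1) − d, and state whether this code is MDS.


Singleton RHS = n − k + 1 = 12, slack = 7, bound satisfied, not MDS.

Singleton bound: d ≤ n − k + 1.
Here n = 23, k = 12, so n − k + 1 = 12.
Given d = 5, check d ≤ 12: YES.
Slack = (n − k + 1) − d = 7.
The code is NOT MDS (slack = 7 > 0).
Description: the claimed parameters are [23, 12, 5]_2; such a code would be non-MDS.


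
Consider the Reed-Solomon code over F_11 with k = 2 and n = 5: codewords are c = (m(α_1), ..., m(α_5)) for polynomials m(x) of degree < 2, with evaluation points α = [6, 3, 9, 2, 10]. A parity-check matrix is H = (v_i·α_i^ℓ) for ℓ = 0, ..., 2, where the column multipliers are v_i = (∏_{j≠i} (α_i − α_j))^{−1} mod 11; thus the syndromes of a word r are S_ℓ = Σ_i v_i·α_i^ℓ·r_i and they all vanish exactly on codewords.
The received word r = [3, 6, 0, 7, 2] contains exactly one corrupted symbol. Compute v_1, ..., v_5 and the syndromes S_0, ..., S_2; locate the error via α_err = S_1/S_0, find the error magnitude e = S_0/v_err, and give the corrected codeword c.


S = (9, 2, 9), error at position 5, error magnitude e = 3, c = [3, 6, 0, 7, 10].

Step 1: column multipliers v_i = (∏_{j≠i}(α_i − α_j))^{−1} mod 11.
  i = 1 (α = 6): (6−3)(6−9)(6−2)(6−10) = 3·(−3)·4·(−4) = 144 ≡ 1, so v_1 = 1^{−1} = 1 (mod 11).
  i = 2 (α = 3): (3−6)(3−9)(3−2)(3−10) = (−3)·(−6)·1·(−7) = −126 ≡ 6, so v_2 = 6^{−1} = 2 (mod 11).
  i = 3 (α = 9): (9−6)(9−3)(9−2)(9−10) = 3·6·7·(−1) = −126 ≡ 6, so v_3 = 6^{−1} = 2 (mod 11).
  i = 4 (α = 2): (2−6)(2−3)(2−9)(2−10) = (−4)·(−1)·(−7)·(−8) = 224 ≡ 4, so v_4 = 4^{−1} = 3 (mod 11).
  i = 5 (α = 10): (10−6)(10−3)(10−9)(10−2) = 4·7·1·8 = 224 ≡ 4, so v_5 = 4^{−1} = 3 (mod 11).
  v = [1, 2, 2, 3, 3].
Step 2: syndromes of r = [3, 6, 0, 7, 2] (all sums mod 11).
  S_0 = Σ v_i r_i = 1·3 + 2·6 + 2·0 + 3·7 + 3·2 = 42 ≡ 9.
  S_1 = Σ v_i α_i r_i = 1·6·3 + 2·3·6 + 2·9·0 + 3·2·7 + 3·10·2 = 156 ≡ 2.
  α_i^2 mod 11 = [3, 9, 4, 4, 1].
  S_2 = Σ v_i α_i^2 r_i = 1·3·3 + 2·9·6 + 2·4·0 + 3·4·7 + 3·1·2 = 207 ≡ 9.
  S = (9, 2, 9) ≠ 0, so r is not a codeword (an error is present).
Step 3: locate the error. For a single error e at position i, S_ℓ = v_i·e·α_i^ℓ, so α_err = S_1/S_0.
  S_0^{−1} = 9^{−1} = 5 (mod 11), so α_err = 2·5 = 10 ≡ 10 = α_5. Error position i = 5.
  Consistency check: S_2/S_1 = 9·6 = 54 ≡ 10 = α_err ✓ (single-error assumption holds).
Step 4: error magnitude e = S_0/v_5 = S_0·∏_{j≠5}(α_5 − α_j) = 9·4 = 36 ≡ 3 (mod 11).
Step 5: correct position 5: c_5 = r_5 − e = 2 − 3 ≡ 10 (mod 11). Hence c = [3, 6, 0, 7, 10].
  Check: interpolating c through the α_i gives m(x) = 9 + 10·x (degree < 2) with m(α_i) = c_i for every i, so c is indeed a codeword.


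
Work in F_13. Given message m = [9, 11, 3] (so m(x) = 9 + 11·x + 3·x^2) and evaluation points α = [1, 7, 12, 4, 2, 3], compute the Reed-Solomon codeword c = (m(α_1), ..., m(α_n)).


c = [10, 12, 1, 10, 4, 4]

Message polynomial: m(x) = 9 + 11·x + 3·x^2 (mod 13).
For each evaluation point α_i, compute m(α_i) mod 13:
  α_1 = 1: Horner steps 3 → 1 → 10, so m(1) = 10.
  α_2 = 7: Horner steps 3 → 6 → 12, so m(7) = 12.
  α_3 = 12: Horner steps 3 → 8 → 1, so m(12) = 1.
  α_4 = 4: Horner steps 3 → 10 → 10, so m(4) = 10.
  α_5 = 2: Horner steps 3 → 4 → 4, so m(2) = 4.
  α_6 = 3: Horner steps 3 → 7 → 4, so m(3) = 4.
Codeword c = [10, 12, 1, 10, 4, 4] ∈ F_13^6.


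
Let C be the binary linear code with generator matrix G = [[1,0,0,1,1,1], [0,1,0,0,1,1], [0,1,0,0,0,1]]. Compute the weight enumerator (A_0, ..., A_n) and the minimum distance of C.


Weight distribution: A_0 = 1, A_1 = 1, A_2 = 1, A_3 = 3, A_4 = 2. Minimum distance d = 1.

Enumerate all 2^3 = 8 messages m ∈ F_2^3.
For each, compute codeword c = mG in F_2^6, then tally its weight.
  m = 000 → c = 000000, weight = 0.
  m = 100 → c = 100111, weight = 4.
  m = 010 → c = 010011, weight = 3.
  m = 110 → c = 110100, weight = 3.
  m = 001 → c = 010001, weight = 2.
  m = 101 → c = 110110, weight = 4.
  m = 011 → c = 000010, weight = 1.
  m = 111 → c = 100101, weight = 3.
Tally weights:
  weight 0: 1 codewords.
  weight 1: 1 codewords.
  weight 2: 1 codewords.
  weight 3: 3 codewords.
  weight 4: 2 codewords.
Minimum distance d = smallest w > 0 with A_w > 0 = 1.
Sanity: Σ A_w = 8 = 2^3 = 8 ✓.


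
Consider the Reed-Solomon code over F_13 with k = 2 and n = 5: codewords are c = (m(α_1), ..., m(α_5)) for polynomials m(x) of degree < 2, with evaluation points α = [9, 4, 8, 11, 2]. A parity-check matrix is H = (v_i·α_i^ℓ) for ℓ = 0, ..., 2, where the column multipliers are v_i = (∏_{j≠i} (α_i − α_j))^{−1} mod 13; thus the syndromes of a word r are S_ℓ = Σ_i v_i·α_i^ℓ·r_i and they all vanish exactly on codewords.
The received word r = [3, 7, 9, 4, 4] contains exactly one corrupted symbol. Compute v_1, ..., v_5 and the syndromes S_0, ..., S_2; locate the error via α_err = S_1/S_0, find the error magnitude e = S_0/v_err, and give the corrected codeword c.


S = (12, 11, 9), error at position 5, error magnitude e = 11, c = [3, 7, 9, 4, 6].

Step 1: column multipliers v_i = (∏_{j≠i}(α_i − α_j))^{−1} mod 13.
  i = 1 (α = 9): (9−4)(9−8)(9−11)(9−2) = 5·1·(−2)·7 = −70 ≡ 8, so v_1 = 8^{−1} = 5 (mod 13).
  i = 2 (α = 4): (4−9)(4−8)(4−11)(4−2) = (−5)·(−4)·(−7)·2 = −280 ≡ 6, so v_2 = 6^{−1} = 11 (mod 13).
  i = 3 (α = 8): (8−9)(8−4)(8−11)(8−2) = (−1)·4·(−3)·6 = 72 ≡ 7, so v_3 = 7^{−1} = 2 (mod 13).
  i = 4 (α = 11): (11−9)(11−4)(11−8)(11−2) = 2·7·3·9 = 378 ≡ 1, so v_4 = 1^{−1} = 1 (mod 13).
  i = 5 (α = 2): (2−9)(2−4)(2−8)(2−11) = (−7)·(−2)·(−6)·(−9) = 756 ≡ 2, so v_5 = 2^{−1} = 7 (mod 13).
  v = [5, 11, 2, 1, 7].
Step 2: syndromes of r = [3, 7, 9, 4, 4] (all sums mod 13).
  S_0 = Σ v_i r_i = 5·3 + 11·7 + 2·9 + 1·4 + 7·4 = 142 ≡ 12.
  S_1 = Σ v_i α_i r_i = 5·9·3 + 11·4·7 + 2·8·9 + 1·11·4 + 7·2·4 = 687 ≡ 11.
  α_i^2 mod 13 = [3, 3, 12, 4, 4].
  S_2 = Σ v_i α_i^2 r_i = 5·3·3 + 11·3·7 + 2·12·9 + 1·4·4 + 7·4·4 = 620 ≡ 9.
  S = (12, 11, 9) ≠ 0, so r is not a codeword (an error is present).
Step 3: locate the error. For a single error e at position i, S_ℓ = v_i·e·α_i^ℓ, so α_err = S_1/S_0.
  S_0^{−1} = 12^{−1} = 12 (mod 13), so α_err = 11·12 = 132 ≡ 2 = α_5. Error position i = 5.
  Consistency check: S_2/S_1 = 9·6 = 54 ≡ 2 = α_err ✓ (single-error assumption holds).
Step 4: error magnitude e = S_0/v_5 = S_0·∏_{j≠5}(α_5 − α_j) = 12·2 = 24 ≡ 11 (mod 13).
Step 5: correct position 5: c_5 = r_5 − e = 4 − 11 ≡ 6 (mod 13). Hence c = [3, 7, 9, 4, 6].
  Check: interpolating c through the α_i gives m(x) = 5 + 7·x (degree < 2) with m(α_i) = c_i for every i, so c is indeed a codeword.


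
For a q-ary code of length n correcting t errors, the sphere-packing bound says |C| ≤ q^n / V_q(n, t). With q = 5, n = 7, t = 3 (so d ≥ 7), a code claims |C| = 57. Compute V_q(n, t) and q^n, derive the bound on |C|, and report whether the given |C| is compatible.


V_q(n, t) = 2605, q^n = 78125, Hamming bound = 29, |C| = 57 > bound (violated).

Step 1: Compute V_q(n, t) = Σ_{j=0}^3 C(n, j) (q−1)^j.
  j = 0: C(7,0)·(4)^0 = 1·1 = 1.
  j = 1: C(7,1)·(4)^1 = 7·4 = 28.
  j = 2: C(7,2)·(4)^2 = 21·16 = 336.
  j = 3: C(7,3)·(4)^3 = 35·64 = 2240.
  V_q(n, t) = 1 + 28 + 336 + 2240 = 2605.
Step 2: q^n = 5^7 = 78125.
Step 3: Hamming bound ⌊q^n / V_q(n,t)⌋ = ⌊78125/2605⌋ = 29.
Step 4: Compare |C| = 57 to 29: violated.
The claimed |C| lies above the Hamming bound, so no 5-ary code of length 7 with d ≥ 7 can have 57 codewords.


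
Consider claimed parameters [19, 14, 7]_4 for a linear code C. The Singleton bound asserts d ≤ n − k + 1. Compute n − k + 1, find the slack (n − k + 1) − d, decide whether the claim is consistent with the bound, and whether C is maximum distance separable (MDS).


Singleton RHS = n − k + 1 = 6, slack = -1, bound violated (no such code; not MDS).

Singleton bound: d ≤ n − k + 1.
Here n = 19, k = 14, so n − k + 1 = 6.
Given d = 7, check d ≤ 6: NO.
Slack = (n − k + 1) − d = -1.
The slack is negative: d = 7 exceeds n − k + 1 = 6 by 1, so the Singleton bound is violated and no linear [19, 14, 7]_4 code can exist. In particular it is not MDS (MDS requires d = n − k + 1 exactly).
Description: the claimed parameters are [19, 14, 7]_4; such a code would be impossible (violates the Singleton bound).


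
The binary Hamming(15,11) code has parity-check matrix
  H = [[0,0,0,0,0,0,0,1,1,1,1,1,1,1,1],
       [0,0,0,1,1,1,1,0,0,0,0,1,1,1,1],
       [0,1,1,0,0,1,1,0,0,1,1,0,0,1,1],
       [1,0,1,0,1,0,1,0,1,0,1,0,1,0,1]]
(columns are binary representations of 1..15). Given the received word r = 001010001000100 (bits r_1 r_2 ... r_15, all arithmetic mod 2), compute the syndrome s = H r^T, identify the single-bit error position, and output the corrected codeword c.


s = (0, 0, 1, 0)^T, error position = 2, corrected codeword c = 011010001000100

Compute s = H r^T mod 2 one row at a time:
  s_1 = 0 + 1 + 0 + 0 + 0 + 1 + 0 + 0 = 2 ≡ 0 (mod 2).
  s_2 = 0 + 1 + 0 + 0 + 0 + 1 + 0 + 0 = 2 ≡ 0 (mod 2).
  s_3 = 0 + 1 + 0 + 0 + 0 + 0 + 0 + 0 = 1 ≡ 1 (mod 2).
  s_4 = 0 + 1 + 1 + 0 + 1 + 0 + 1 + 0 = 4 ≡ 0 (mod 2).
s = (0, 0, 1, 0)^T — this equals column 2 of H (binary 0010), so error is at position 2.
Correct: flip bit 2 of r = 001010001000100 to get c = 011010001000100.


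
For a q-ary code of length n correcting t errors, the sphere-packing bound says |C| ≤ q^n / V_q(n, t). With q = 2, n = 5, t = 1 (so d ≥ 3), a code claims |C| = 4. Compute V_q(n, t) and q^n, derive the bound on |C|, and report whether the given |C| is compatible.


V_q(n, t) = 6, q^n = 32, Hamming bound = 5, |C| = 4 ≤ bound (satisfied).

Step 1: Compute V_q(n, t) = Σ_{j=0}^1 C(n, j) (q−1)^j.
  j = 0: C(5,0)·(1)^0 = 1·1 = 1.
  j = 1: C(5,1)·(1)^1 = 5·1 = 5.
  V_q(n, t) = 1 + 5 = 6.
Step 2: q^n = 2^5 = 32.
Step 3: Hamming bound ⌊q^n / V_q(n,t)⌋ = ⌊32/6⌋ = 5.
Step 4: Compare |C| = 4 to 5: satisfied.
The claimed |C| lies below the Hamming bound.


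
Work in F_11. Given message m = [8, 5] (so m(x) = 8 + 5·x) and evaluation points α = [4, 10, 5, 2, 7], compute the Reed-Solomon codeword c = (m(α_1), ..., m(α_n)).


c = [6, 3, 0, 7, 10]

Message polynomial: m(x) = 8 + 5·x (mod 11).
For each evaluation point α_i, compute m(α_i) mod 11:
  α_1 = 4: Horner steps 5 → 6, so m(4) = 6.
  α_2 = 10: Horner steps 5 → 3, so m(10) = 3.
  α_3 = 5: Horner steps 5 → 0, so m(5) = 0.
  α_4 = 2: Horner steps 5 → 7, so m(2) = 7.
  α_5 = 7: Horner steps 5 → 10, so m(7) = 10.
Codeword c = [6, 3, 0, 7, 10] ∈ F_11^5.


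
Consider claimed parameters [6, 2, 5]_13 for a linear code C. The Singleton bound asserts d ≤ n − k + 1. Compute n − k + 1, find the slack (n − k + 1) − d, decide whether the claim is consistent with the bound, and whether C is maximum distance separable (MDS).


Singleton RHS = n − k + 1 = 5, slack = 0, bound satisfied, MDS.

Singleton bound: d ≤ n − k + 1.
Here n = 6, k = 2, so n − k + 1 = 5.
Given d = 5, check d ≤ 5: YES.
Slack = (n − k + 1) − d = 0.
The code is MDS (slack = 0).
Description: the claimed parameters are [6, 2, 5]_13; such a code would be MDS (meets Singleton bound).


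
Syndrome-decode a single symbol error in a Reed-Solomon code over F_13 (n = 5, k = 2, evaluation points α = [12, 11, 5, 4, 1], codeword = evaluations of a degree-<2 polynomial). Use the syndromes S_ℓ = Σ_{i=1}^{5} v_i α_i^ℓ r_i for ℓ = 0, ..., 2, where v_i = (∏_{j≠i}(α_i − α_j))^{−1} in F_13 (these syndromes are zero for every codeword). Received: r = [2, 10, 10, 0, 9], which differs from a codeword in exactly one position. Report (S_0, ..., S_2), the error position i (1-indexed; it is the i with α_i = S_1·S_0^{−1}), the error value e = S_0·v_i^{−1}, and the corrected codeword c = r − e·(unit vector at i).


S = (2, 9, 8), error at position 2, error magnitude e = 5, c = [2, 5, 10, 0, 9].

Step 1: column multipliers v_i = (∏_{j≠i}(α_i − α_j))^{−1} mod 13.
  i = 1 (α = 12): (12−11)(12−5)(12−4)(12−1) = 1·7·8·11 = 616 ≡ 5, so v_1 = 5^{−1} = 8 (mod 13).
  i = 2 (α = 11): (11−12)(11−5)(11−4)(11−1) = (−1)·6·7·10 = −420 ≡ 9, so v_2 = 9^{−1} = 3 (mod 13).
  i = 3 (α = 5): (5−12)(5−11)(5−4)(5−1) = (−7)·(−6)·1·4 = 168 ≡ 12, so v_3 = 12^{−1} = 12 (mod 13).
  i = 4 (α = 4): (4−12)(4−11)(4−5)(4−1) = (−8)·(−7)·(−1)·3 = −168 ≡ 1, so v_4 = 1^{−1} = 1 (mod 13).
  i = 5 (α = 1): (1−12)(1−11)(1−5)(1−4) = (−11)·(−10)·(−4)·(−3) = 1320 ≡ 7, so v_5 = 7^{−1} = 2 (mod 13).
  v = [8, 3, 12, 1, 2].
Step 2: syndromes of r = [2, 10, 10, 0, 9] (all sums mod 13).
  S_0 = Σ v_i r_i = 8·2 + 3·10 + 12·10 + 1·0 + 2·9 = 184 ≡ 2.
  S_1 = Σ v_i α_i r_i = 8·12·2 + 3·11·10 + 12·5·10 + 1·4·0 + 2·1·9 = 1140 ≡ 9.
  α_i^2 mod 13 = [1, 4, 12, 3, 1].
  S_2 = Σ v_i α_i^2 r_i = 8·1·2 + 3·4·10 + 12·12·10 + 1·3·0 + 2·1·9 = 1594 ≡ 8.
  S = (2, 9, 8) ≠ 0, so r is not a codeword (an error is present).
Step 3: locate the error. For a single error e at position i, S_ℓ = v_i·e·α_i^ℓ, so α_err = S_1/S_0.
  S_0^{−1} = 2^{−1} = 7 (mod 13), so α_err = 9·7 = 63 ≡ 11 = α_2. Error position i = 2.
  Consistency check: S_2/S_1 = 8·3 = 24 ≡ 11 = α_err ✓ (single-error assumption holds).
Step 4: error magnitude e = S_0/v_2 = S_0·∏_{j≠2}(α_2 − α_j) = 2·9 = 18 ≡ 5 (mod 13).
Step 5: correct position 2: c_2 = r_2 − e = 10 − 5 ≡ 5 (mod 13). Hence c = [2, 5, 10, 0, 9].
  Check: interpolating c through the α_i gives m(x) = 12 + 10·x (degree < 2) with m(α_i) = c_i for every i, so c is indeed a codeword.


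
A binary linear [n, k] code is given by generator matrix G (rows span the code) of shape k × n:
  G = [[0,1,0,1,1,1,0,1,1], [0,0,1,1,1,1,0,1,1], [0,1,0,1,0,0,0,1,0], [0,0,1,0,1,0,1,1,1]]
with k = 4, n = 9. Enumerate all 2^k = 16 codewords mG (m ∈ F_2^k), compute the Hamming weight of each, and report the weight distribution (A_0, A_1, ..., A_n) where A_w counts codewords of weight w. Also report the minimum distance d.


Weight distribution: A_0 = 1, A_2 = 1, A_3 = 4, A_4 = 3, A_5 = 4, A_6 = 3. Minimum distance d = 2.

Enumerate all 2^4 = 16 messages m ∈ F_2^4.
For each, compute codeword c = mG in F_2^9, then tally its weight.
  m = 0000 → c = 000000000, weight = 0.
  m = 1000 → c = 010111011, weight = 6.
  m = 0100 → c = 001111011, weight = 6.
  m = 1100 → c = 011000000, weight = 2.
  m = 0010 → c = 010100010, weight = 3.
  m = 1010 → c = 000011001, weight = 3.
  m = 0110 → c = 011011001, weight = 5.
  m = 1110 → c = 001100010, weight = 3.
  m = 0001 → c = 001010111, weight = 5.
  m = 1001 → c = 011101100, weight = 5.
  m = 0101 → c = 000101100, weight = 3.
  m = 1101 → c = 010010111, weight = 5.
  m = 0011 → c = 011110101, weight = 6.
  m = 1011 → c = 001001110, weight = 4.
  m = 0111 → c = 010001110, weight = 4.
  m = 1111 → c = 000110101, weight = 4.
Tally weights:
  weight 0: 1 codewords.
  weight 2: 1 codewords.
  weight 3: 4 codewords.
  weight 4: 3 codewords.
  weight 5: 4 codewords.
  weight 6: 3 codewords.
Minimum distance d = smallest w > 0 with A_w > 0 = 2.
Sanity: Σ A_w = 16 = 2^4 = 16 ✓.


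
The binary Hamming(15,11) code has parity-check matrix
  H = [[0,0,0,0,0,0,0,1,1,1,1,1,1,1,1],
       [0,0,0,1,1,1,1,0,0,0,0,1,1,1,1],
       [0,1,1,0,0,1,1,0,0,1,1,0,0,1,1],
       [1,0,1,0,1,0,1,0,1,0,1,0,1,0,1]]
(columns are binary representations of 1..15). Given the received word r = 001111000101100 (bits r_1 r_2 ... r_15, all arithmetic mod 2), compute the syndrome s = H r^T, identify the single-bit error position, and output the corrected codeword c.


s = (1, 1, 1, 1)^T, error position = 15, corrected codeword c = 001111000101101

Compute s = H r^T mod 2 one row at a time:
  s_1 = 0 + 0 + 1 + 0 + 1 + 1 + 0 + 0 = 3 ≡ 1 (mod 2).
  s_2 = 1 + 1 + 1 + 0 + 1 + 1 + 0 + 0 = 5 ≡ 1 (mod 2).
  s_3 = 0 + 1 + 1 + 0 + 1 + 0 + 0 + 0 = 3 ≡ 1 (mod 2).
  s_4 = 0 + 1 + 1 + 0 + 0 + 0 + 1 + 0 = 3 ≡ 1 (mod 2).
s = (1, 1, 1, 1)^T — this equals column 15 of H (binary 1111), so error is at position 15.
Correct: flip bit 15 of r = 001111000101100 to get c = 001111000101101.


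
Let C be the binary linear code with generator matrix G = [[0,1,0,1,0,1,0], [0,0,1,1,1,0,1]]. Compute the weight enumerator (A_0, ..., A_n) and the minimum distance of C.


Weight distribution: A_0 = 1, A_3 = 1, A_4 = 1, A_5 = 1. Minimum distance d = 3.

Enumerate all 2^2 = 4 messages m ∈ F_2^2.
For each, compute codeword c = mG in F_2^7, then tally its weight.
  m = 00 → c = 0000000, weight = 0.
  m = 10 → c = 0101010, weight = 3.
  m = 01 → c = 0011101, weight = 4.
  m = 11 → c = 0110111, weight = 5.
Tally weights:
  weight 0: 1 codewords.
  weight 3: 1 codewords.
  weight 4: 1 codewords.
  weight 5: 1 codewords.
Minimum distance d = smallest w > 0 with A_w > 0 = 3.
Sanity: Σ A_w = 4 = 2^2 = 4 ✓.


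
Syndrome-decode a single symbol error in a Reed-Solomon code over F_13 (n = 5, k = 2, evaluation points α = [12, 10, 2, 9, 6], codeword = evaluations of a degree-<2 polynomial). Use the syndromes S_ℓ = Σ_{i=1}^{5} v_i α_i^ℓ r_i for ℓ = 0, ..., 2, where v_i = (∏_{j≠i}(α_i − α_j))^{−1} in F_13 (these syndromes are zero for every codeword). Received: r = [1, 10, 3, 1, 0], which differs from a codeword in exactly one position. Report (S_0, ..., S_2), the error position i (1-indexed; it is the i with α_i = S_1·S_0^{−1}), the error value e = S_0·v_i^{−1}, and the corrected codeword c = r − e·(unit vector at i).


S = (10, 3, 10), error at position 1, error magnitude e = 12, c = [2, 10, 3, 1, 0].

Step 1: column multipliers v_i = (∏_{j≠i}(α_i − α_j))^{−1} mod 13.
  i = 1 (α = 12): (12−10)(12−2)(12−9)(12−6) = 2·10·3·6 = 360 ≡ 9, so v_1 = 9^{−1} = 3 (mod 13).
  i = 2 (α = 10): (10−12)(10−2)(10−9)(10−6) = (−2)·8·1·4 = −64 ≡ 1, so v_2 = 1^{−1} = 1 (mod 13).
  i = 3 (α = 2): (2−12)(2−10)(2−9)(2−6) = (−10)·(−8)·(−7)·(−4) = 2240 ≡ 4, so v_3 = 4^{−1} = 10 (mod 13).
  i = 4 (α = 9): (9−12)(9−10)(9−2)(9−6) = (−3)·(−1)·7·3 = 63 ≡ 11, so v_4 = 11^{−1} = 6 (mod 13).
  i = 5 (α = 6): (6−12)(6−10)(6−2)(6−9) = (−6)·(−4)·4·(−3) = −288 ≡ 11, so v_5 = 11^{−1} = 6 (mod 13).
  v = [3, 1, 10, 6, 6].
Step 2: syndromes of r = [1, 10, 3, 1, 0] (all sums mod 13).
  S_0 = Σ v_i r_i = 3·1 + 1·10 + 10·3 + 6·1 + 6·0 = 49 ≡ 10.
  S_1 = Σ v_i α_i r_i = 3·12·1 + 1·10·10 + 10·2·3 + 6·9·1 + 6·6·0 = 250 ≡ 3.
  α_i^2 mod 13 = [1, 9, 4, 3, 10].
  S_2 = Σ v_i α_i^2 r_i = 3·1·1 + 1·9·10 + 10·4·3 + 6·3·1 + 6·10·0 = 231 ≡ 10.
  S = (10, 3, 10) ≠ 0, so r is not a codeword (an error is present).
Step 3: locate the error. For a single error e at position i, S_ℓ = v_i·e·α_i^ℓ, so α_err = S_1/S_0.
  S_0^{−1} = 10^{−1} = 4 (mod 13), so α_err = 3·4 = 12 ≡ 12 = α_1. Error position i = 1.
  Consistency check: S_2/S_1 = 10·9 = 90 ≡ 12 = α_err ✓ (single-error assumption holds).
Step 4: error magnitude e = S_0/v_1 = S_0·∏_{j≠1}(α_1 − α_j) = 10·9 = 90 ≡ 12 (mod 13).
Step 5: correct position 1: c_1 = r_1 − e = 1 − 12 ≡ 2 (mod 13). Hence c = [2, 10, 3, 1, 0].
  Check: interpolating c through the α_i gives m(x) = 11 + 9·x (degree < 2) with m(α_i) = c_i for every i, so c is indeed a codeword.


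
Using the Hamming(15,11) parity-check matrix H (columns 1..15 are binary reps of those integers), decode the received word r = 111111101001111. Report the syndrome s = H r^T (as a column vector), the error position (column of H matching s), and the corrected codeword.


s = (1, 0, 0, 1)^T, error position = 9, corrected codeword c = 111111100001111

Compute s = H r^T mod 2 one row at a time:
  s_1 = 0 + 1 + 0 + 0 + 1 + 1 + 1 + 1 = 5 ≡ 1 (mod 2).
  s_2 = 1 + 1 + 1 + 1 + 1 + 1 + 1 + 1 = 8 ≡ 0 (mod 2).
  s_3 = 1 + 1 + 1 + 1 + 0 + 0 + 1 + 1 = 6 ≡ 0 (mod 2).
  s_4 = 1 + 1 + 1 + 1 + 1 + 0 + 1 + 1 = 7 ≡ 1 (mod 2).
s = (1, 0, 0, 1)^T — this equals column 9 of H (binary 1001), so error is at position 9.
Correct: flip bit 9 of r = 111111101001111 to get c = 111111100001111.


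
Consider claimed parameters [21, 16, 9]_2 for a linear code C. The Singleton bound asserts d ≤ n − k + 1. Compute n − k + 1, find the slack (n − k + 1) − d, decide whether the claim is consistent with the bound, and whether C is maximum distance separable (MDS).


Singleton RHS = n − k + 1 = 6, slack = -3, bound violated (no such code; not MDS).

Singleton bound: d ≤ n − k + 1.
Here n = 21, k = 16, so n − k + 1 = 6.
Given d = 9, check d ≤ 6: NO.
Slack = (n − k + 1) − d = -3.
The slack is negative: d = 9 exceeds n − k + 1 = 6 by 3, so the Singleton bound is violated and no linear [21, 16, 9]_2 code can exist. In particular it is not MDS (MDS requires d = n − k + 1 exactly).
Description: the claimed parameters are [21, 16, 9]_2; such a code would be impossible (violates the Singleton bound).


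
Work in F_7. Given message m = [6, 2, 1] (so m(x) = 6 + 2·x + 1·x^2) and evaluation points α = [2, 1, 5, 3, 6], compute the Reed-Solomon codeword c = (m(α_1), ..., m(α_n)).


c = [0, 2, 6, 0, 5]

Message polynomial: m(x) = 6 + 2·x + 1·x^2 (mod 7).
For each evaluation point α_i, compute m(α_i) mod 7:
  α_1 = 2: Horner steps 1 → 4 → 0, so m(2) = 0.
  α_2 = 1: Horner steps 1 → 3 → 2, so m(1) = 2.
  α_3 = 5: Horner steps 1 → 0 → 6, so m(5) = 6.
  α_4 = 3: Horner steps 1 → 5 → 0, so m(3) = 0.
  α_5 = 6: Horner steps 1 → 1 → 5, so m(6) = 5.
Codeword c = [0, 2, 6, 0, 5] ∈ F_7^5.


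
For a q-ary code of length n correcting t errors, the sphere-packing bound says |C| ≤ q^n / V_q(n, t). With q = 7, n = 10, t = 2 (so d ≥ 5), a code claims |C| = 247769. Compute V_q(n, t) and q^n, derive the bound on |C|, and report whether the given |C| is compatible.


V_q(n, t) = 1681, q^n = 282475249, Hamming bound = 168040, |C| = 247769 > bound (violated).

Step 1: Compute V_q(n, t) = Σ_{j=0}^2 C(n, j) (q−1)^j.
  j = 0: C(10,0)·(6)^0 = 1·1 = 1.
  j = 1: C(10,1)·(6)^1 = 10·6 = 60.
  j = 2: C(10,2)·(6)^2 = 45·36 = 1620.
  V_q(n, t) = 1 + 60 + 1620 = 1681.
Step 2: q^n = 7^10 = 282475249.
Step 3: Hamming bound ⌊q^n / V_q(n,t)⌋ = ⌊282475249/1681⌋ = 168040.
Step 4: Compare |C| = 247769 to 168040: violated.
The claimed |C| lies above the Hamming bound, so no 7-ary code of length 10 with d ≥ 5 can have 247769 codewords.


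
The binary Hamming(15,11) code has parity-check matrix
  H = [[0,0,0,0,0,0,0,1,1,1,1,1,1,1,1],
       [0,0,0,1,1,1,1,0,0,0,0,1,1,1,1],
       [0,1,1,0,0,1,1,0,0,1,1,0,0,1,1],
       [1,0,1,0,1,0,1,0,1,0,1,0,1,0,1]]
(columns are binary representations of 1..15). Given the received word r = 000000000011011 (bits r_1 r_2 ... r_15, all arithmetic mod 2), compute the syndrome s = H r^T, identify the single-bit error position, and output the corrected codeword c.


s = (0, 1, 1, 0)^T, error position = 6, corrected codeword c = 000001000011011

Compute s = H r^T mod 2 one row at a time:
  s_1 = 0 + 0 + 0 + 1 + 1 + 0 + 1 + 1 = 4 ≡ 0 (mod 2).
  s_2 = 0 + 0 + 0 + 0 + 1 + 0 + 1 + 1 = 3 ≡ 1 (mod 2).
  s_3 = 0 + 0 + 0 + 0 + 0 + 1 + 1 + 1 = 3 ≡ 1 (mod 2).
  s_4 = 0 + 0 + 0 + 0 + 0 + 1 + 0 + 1 = 2 ≡ 0 (mod 2).
s = (0, 1, 1, 0)^T — this equals column 6 of H (binary 0110), so error is at position 6.
Correct: flip bit 6 of r = 000000000011011 to get c = 000001000011011.


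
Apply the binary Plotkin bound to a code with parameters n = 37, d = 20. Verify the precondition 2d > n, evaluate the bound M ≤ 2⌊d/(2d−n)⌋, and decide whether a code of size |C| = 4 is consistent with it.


Plotkin bound M ≤ 12; given |C| = 4 ≤ bound (satisfied).

Check applicability: 2d = 40, n = 37.
2d − n = 3 > 0, so Plotkin applies.
Compute d/(2d−n) = 20/3 ≈ 6.6667.
⌊d/(2d−n)⌋ = 6.
Plotkin bound: M ≤ 2·6 = 12.
Given |C| = 4, check: satisfied.
This |C| is below the Plotkin bound.


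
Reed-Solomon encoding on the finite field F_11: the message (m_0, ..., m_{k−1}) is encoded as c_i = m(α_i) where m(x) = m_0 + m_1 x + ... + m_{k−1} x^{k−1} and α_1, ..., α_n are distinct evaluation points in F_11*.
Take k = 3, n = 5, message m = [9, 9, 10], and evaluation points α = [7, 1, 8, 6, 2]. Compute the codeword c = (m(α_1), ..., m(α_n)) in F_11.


c = [1, 6, 6, 5, 1]

Message polynomial: m(x) = 9 + 9·x + 10·x^2 (mod 11).
For each evaluation point α_i, compute m(α_i) mod 11:
  α_1 = 7: Horner steps 10 → 2 → 1, so m(7) = 1.
  α_2 = 1: Horner steps 10 → 8 → 6, so m(1) = 6.
  α_3 = 8: Horner steps 10 → 1 → 6, so m(8) = 6.
  α_4 = 6: Horner steps 10 → 3 → 5, so m(6) = 5.
  α_5 = 2: Horner steps 10 → 7 → 1, so m(2) = 1.
Codeword c = [1, 6, 6, 5, 1] ∈ F_11^5.


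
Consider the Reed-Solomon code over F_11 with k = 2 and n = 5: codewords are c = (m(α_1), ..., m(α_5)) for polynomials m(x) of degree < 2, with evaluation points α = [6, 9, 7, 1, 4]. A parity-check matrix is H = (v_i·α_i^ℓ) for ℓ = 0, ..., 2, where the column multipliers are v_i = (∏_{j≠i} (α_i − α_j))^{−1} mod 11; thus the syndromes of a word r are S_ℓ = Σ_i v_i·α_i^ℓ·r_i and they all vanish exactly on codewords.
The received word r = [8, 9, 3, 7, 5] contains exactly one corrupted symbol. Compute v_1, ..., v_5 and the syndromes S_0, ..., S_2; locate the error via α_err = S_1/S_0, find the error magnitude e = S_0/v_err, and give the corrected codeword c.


S = (1, 6, 3), error at position 1, error magnitude e = 8, c = [0, 9, 3, 7, 5].

Step 1: column multipliers v_i = (∏_{j≠i}(α_i − α_j))^{−1} mod 11.
  i = 1 (α = 6): (6−9)(6−7)(6−1)(6−4) = (−3)·(−1)·5·2 = 30 ≡ 8, so v_1 = 8^{−1} = 7 (mod 11).
  i = 2 (α = 9): (9−6)(9−7)(9−1)(9−4) = 3·2·8·5 = 240 ≡ 9, so v_2 = 9^{−1} = 5 (mod 11).
  i = 3 (α = 7): (7−6)(7−9)(7−1)(7−4) = 1·(−2)·6·3 = −36 ≡ 8, so v_3 = 8^{−1} = 7 (mod 11).
  i = 4 (α = 1): (1−6)(1−9)(1−7)(1−4) = (−5)·(−8)·(−6)·(−3) = 720 ≡ 5, so v_4 = 5^{−1} = 9 (mod 11).
  i = 5 (α = 4): (4−6)(4−9)(4−7)(4−1) = (−2)·(−5)·(−3)·3 = −90 ≡ 9, so v_5 = 9^{−1} = 5 (mod 11).
  v = [7, 5, 7, 9, 5].
Step 2: syndromes of r = [8, 9, 3, 7, 5] (all sums mod 11).
  S_0 = Σ v_i r_i = 7·8 + 5·9 + 7·3 + 9·7 + 5·5 = 210 ≡ 1.
  S_1 = Σ v_i α_i r_i = 7·6·8 + 5·9·9 + 7·7·3 + 9·1·7 + 5·4·5 = 1051 ≡ 6.
  α_i^2 mod 11 = [3, 4, 5, 1, 5].
  S_2 = Σ v_i α_i^2 r_i = 7·3·8 + 5·4·9 + 7·5·3 + 9·1·7 + 5·5·5 = 641 ≡ 3.
  S = (1, 6, 3) ≠ 0, so r is not a codeword (an error is present).
Step 3: locate the error. For a single error e at position i, S_ℓ = v_i·e·α_i^ℓ, so α_err = S_1/S_0.
  S_0^{−1} = 1^{−1} = 1 (mod 11), so α_err = 6·1 = 6 ≡ 6 = α_1. Error position i = 1.
  Consistency check: S_2/S_1 = 3·2 = 6 ≡ 6 = α_err ✓ (single-error assumption holds).
Step 4: error magnitude e = S_0/v_1 = S_0·∏_{j≠1}(α_1 − α_j) = 1·8 = 8 ≡ 8 (mod 11).
Step 5: correct position 1: c_1 = r_1 − e = 8 − 8 ≡ 0 (mod 11). Hence c = [0, 9, 3, 7, 5].
  Check: interpolating c through the α_i gives m(x) = 4 + 3·x (degree < 2) with m(α_i) = c_i for every i, so c is indeed a codeword.


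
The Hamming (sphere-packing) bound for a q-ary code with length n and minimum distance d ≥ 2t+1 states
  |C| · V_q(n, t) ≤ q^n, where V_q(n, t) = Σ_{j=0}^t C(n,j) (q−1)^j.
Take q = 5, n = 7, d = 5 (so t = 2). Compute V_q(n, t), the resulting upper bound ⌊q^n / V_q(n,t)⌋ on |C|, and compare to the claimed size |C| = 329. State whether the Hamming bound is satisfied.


V_q(n, t) = 365, q^n = 78125, Hamming bound = 214, |C| = 329 > bound (violated).

Step 1: Compute V_q(n, t) = Σ_{j=0}^2 C(n, j) (q−1)^j.
  j = 0: C(7,0)·(4)^0 = 1·1 = 1.
  j = 1: C(7,1)·(4)^1 = 7·4 = 28.
  j = 2: C(7,2)·(4)^2 = 21·16 = 336.
  V_q(n, t) = 1 + 28 + 336 = 365.
Step 2: q^n = 5^7 = 78125.
Step 3: Hamming bound ⌊q^n / V_q(n,t)⌋ = ⌊78125/365⌋ = 214.
Step 4: Compare |C| = 329 to 214: violated.
The claimed |C| lies above the Hamming bound, so no 5-ary code of length 7 with d ≥ 5 can have 329 codewords.


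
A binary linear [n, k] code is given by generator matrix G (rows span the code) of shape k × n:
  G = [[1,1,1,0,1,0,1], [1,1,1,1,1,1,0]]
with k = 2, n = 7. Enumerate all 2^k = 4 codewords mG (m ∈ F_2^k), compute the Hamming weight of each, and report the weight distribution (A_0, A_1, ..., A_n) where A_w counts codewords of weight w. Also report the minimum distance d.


Weight distribution: A_0 = 1, A_3 = 1, A_5 = 1, A_6 = 1. Minimum distance d = 3.

Enumerate all 2^2 = 4 messages m ∈ F_2^2.
For each, compute codeword c = mG in F_2^7, then tally its weight.
  m = 00 → c = 0000000, weight = 0.
  m = 10 → c = 1110101, weight = 5.
  m = 01 → c = 1111110, weight = 6.
  m = 11 → c = 0001011, weight = 3.
Tally weights:
  weight 0: 1 codewords.
  weight 3: 1 codewords.
  weight 5: 1 codewords.
  weight 6: 1 codewords.
Minimum distance d = smallest w > 0 with A_w > 0 = 3.
Sanity: Σ A_w = 4 = 2^2 = 4 ✓.


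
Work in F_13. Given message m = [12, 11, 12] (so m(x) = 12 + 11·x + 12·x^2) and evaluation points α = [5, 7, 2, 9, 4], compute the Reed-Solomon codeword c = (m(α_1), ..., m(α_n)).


c = [3, 1, 4, 4, 1]

Message polynomial: m(x) = 12 + 11·x + 12·x^2 (mod 13).
For each evaluation point α_i, compute m(α_i) mod 13:
  α_1 = 5: Horner steps 12 → 6 → 3, so m(5) = 3.
  α_2 = 7: Horner steps 12 → 4 → 1, so m(7) = 1.
  α_3 = 2: Horner steps 12 → 9 → 4, so m(2) = 4.
  α_4 = 9: Horner steps 12 → 2 → 4, so m(9) = 4.
  α_5 = 4: Horner steps 12 → 7 → 1, so m(4) = 1.
Codeword c = [3, 1, 4, 4, 1] ∈ F_13^5.


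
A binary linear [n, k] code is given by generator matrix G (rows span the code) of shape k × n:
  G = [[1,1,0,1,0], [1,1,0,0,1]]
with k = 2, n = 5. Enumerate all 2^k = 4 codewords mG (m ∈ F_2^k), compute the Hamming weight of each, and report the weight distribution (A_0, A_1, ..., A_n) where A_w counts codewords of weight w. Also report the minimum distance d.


Weight distribution: A_0 = 1, A_2 = 1, A_3 = 2. Minimum distance d = 2.

Enumerate all 2^2 = 4 messages m ∈ F_2^2.
For each, compute codeword c = mG in F_2^5, then tally its weight.
  m = 00 → c = 00000, weight = 0.
  m = 10 → c = 11010, weight = 3.
  m = 01 → c = 11001, weight = 3.
  m = 11 → c = 00011, weight = 2.
Tally weights:
  weight 0: 1 codewords.
  weight 2: 1 codewords.
  weight 3: 2 codewords.
Minimum distance d = smallest w > 0 with A_w > 0 = 2.
Sanity: Σ A_w = 4 = 2^2 = 4 ✓.


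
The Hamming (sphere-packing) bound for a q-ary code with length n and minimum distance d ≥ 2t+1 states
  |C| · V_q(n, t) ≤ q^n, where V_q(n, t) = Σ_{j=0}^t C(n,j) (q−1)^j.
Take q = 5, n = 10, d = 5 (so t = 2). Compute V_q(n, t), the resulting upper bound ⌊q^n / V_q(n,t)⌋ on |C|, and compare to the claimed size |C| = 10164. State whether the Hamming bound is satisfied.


V_q(n, t) = 761, q^n = 9765625, Hamming bound = 12832, |C| = 10164 ≤ bound (satisfied).

Step 1: Compute V_q(n, t) = Σ_{j=0}^2 C(n, j) (q−1)^j.
  j = 0: C(10,0)·(4)^0 = 1·1 = 1.
  j = 1: C(10,1)·(4)^1 = 10·4 = 40.
  j = 2: C(10,2)·(4)^2 = 45·16 = 720.
  V_q(n, t) = 1 + 40 + 720 = 761.
Step 2: q^n = 5^10 = 9765625.
Step 3: Hamming bound ⌊q^n / V_q(n,t)⌋ = ⌊9765625/761⌋ = 12832.
Step 4: Compare |C| = 10164 to 12832: satisfied.
The claimed |C| lies below the Hamming bound.


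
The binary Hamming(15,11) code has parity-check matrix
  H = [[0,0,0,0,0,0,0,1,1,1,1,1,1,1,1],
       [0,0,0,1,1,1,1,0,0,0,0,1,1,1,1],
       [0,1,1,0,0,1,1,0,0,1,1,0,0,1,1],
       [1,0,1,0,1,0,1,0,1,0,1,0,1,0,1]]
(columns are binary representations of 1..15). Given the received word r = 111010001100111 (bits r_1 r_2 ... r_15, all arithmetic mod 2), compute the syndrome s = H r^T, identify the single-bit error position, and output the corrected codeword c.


s = (1, 0, 1, 0)^T, error position = 10, corrected codeword c = 111010001000111

Compute s = H r^T mod 2 one row at a time:
  s_1 = 0 + 1 + 1 + 0 + 0 + 1 + 1 + 1 = 5 ≡ 1 (mod 2).
  s_2 = 0 + 1 + 0 + 0 + 0 + 1 + 1 + 1 = 4 ≡ 0 (mod 2).
  s_3 = 1 + 1 + 0 + 0 + 1 + 0 + 1 + 1 = 5 ≡ 1 (mod 2).
  s_4 = 1 + 1 + 1 + 0 + 1 + 0 + 1 + 1 = 6 ≡ 0 (mod 2).
s = (1, 0, 1, 0)^T — this equals column 10 of H (binary 1010), so error is at position 10.
Correct: flip bit 10 of r = 111010001100111 to get c = 111010001000111.
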